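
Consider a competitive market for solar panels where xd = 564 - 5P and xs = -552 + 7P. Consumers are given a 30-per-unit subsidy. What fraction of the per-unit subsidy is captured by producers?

Pre-subsidy: 564 - 5P = -552 + 7P gives P* = 93, x* = 99.
With the rebate, buyers effectively pay Pb = Ps − 30, where Ps is the price sellers receive.
Demand in terms of Ps becomes xd = 564 − 5(Ps − 30) = 714 - 5Ps. Setting this equal to supply: 714 - 5Ps = -552 + 7Ps, so Ps = 105.5.
Buyers pay Pb = 105.5 − 30 = 75.5; x' = -552 + 7·105.5 = 186.5.
Buyers' price falls by P* − Pb = 93 − 75.5 = 17.5; sellers' price rises by Ps − P* = 105.5 − 93 = 12.5.
So producers capture 12.5/30 = 5/12 of each unit of subsidy.

Producer share = 5/12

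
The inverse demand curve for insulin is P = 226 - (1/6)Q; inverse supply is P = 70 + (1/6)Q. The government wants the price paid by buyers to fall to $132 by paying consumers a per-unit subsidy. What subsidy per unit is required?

At a buyer price of 132, quantity demanded is 1356 − 6·132 = 564.
Sellers supply 564 only when they receive Ps = 70 + (1/6)·564 = 164.
s = Ps − Pb = 164 − 132 = 32.

Required subsidy s = $32 per unit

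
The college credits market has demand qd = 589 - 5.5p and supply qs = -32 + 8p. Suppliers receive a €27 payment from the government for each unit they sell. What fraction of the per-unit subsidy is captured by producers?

Pre-subsidy: 589 - 5.5p = -32 + 8p gives p* = 46, q* = 336.
With the subsidy, sellers receive ps = pb + 27 for each unit, where pb is the price buyers pay.
Supply in terms of pb becomes qs = -32 + 8(pb + 27) = 184 + 8pb. Setting this equal to demand: 589 - 5.5pb = 184 + 8pb, so pb = 30.
Sellers receive ps = 30 + 27 = 57; q' = 589 − 5.5·30 = 424.
Buyers' price falls by p* − pb = 46 − 30 = 16; sellers' price rises by ps − p* = 57 − 46 = 11.
So producers capture 11/27 = 11/27 of each unit of subsidy.

Producer share = 11/27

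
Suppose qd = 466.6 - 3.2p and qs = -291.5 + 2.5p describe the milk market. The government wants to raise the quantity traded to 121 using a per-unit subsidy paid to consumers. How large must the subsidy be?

At q = 121, invert demand for the buyer price: pb = (466.6 − 121)/3.2 = 108; invert supply for the seller price: ps = (121 − (-291.5))/2.5 = 165.
The subsidy must fill the gap: s = ps − pb = 165 − 108 = 57.

Required subsidy s = 57 per unit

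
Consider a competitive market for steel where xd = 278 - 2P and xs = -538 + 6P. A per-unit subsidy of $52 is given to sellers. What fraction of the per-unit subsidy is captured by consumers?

Consumer share = 0.75

Pre-subsidy: 278 - 2P = -538 + 6P gives P* = 102, x* = 74.
With the subsidy, sellers receive Ps = Pb + 52 for each unit, where Pb is the price buyers pay.
Supply in terms of Pb becomes xs = -538 + 6(Pb + 52) = -226 + 6Pb. Setting this equal to demand: 278 - 2Pb = -226 + 6Pb, so Pb = 63.
Sellers receive Ps = 63 + 52 = 115; x' = 278 − 2·63 = 152.
Buyers' price falls by P* − Pb = 102 − 63 = 39; sellers' price rises by Ps − P* = 115 − 102 = 13.
So consumers capture 39/52 = 0.75 of each unit of subsidy.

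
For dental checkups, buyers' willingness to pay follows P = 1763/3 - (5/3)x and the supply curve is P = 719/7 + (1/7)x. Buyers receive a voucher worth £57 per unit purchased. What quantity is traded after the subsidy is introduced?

x' = 299.5

Pre-subsidy: 1763/3 - (5/3)x = 719/7 + (1/7)x gives x* = 268 and P* = 141.
With the rebate, buyers effectively pay Pb = Ps − 57, where Ps is the price sellers receive.
On the curves, Pb = 1763/3 - (5/3)x and Ps = 719/7 + (1/7)x; the wedge Ps − Pb = 57 gives 719/7 + (1/7)x − (1763/3 - (5/3)x) = 57, so x' = 299.5.
Then Pb = 1763/3 − (5/3)·299.5 = 88.5 and Ps = 719/7 + (1/7)·299.5 = 145.5.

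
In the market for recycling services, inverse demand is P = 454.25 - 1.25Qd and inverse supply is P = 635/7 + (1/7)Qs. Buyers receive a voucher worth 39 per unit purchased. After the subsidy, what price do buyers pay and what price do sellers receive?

Pre-subsidy: 454.25 - 1.25Q = 635/7 + (1/7)Q gives Q* = 261 and P* = 128.
With the rebate, buyers effectively pay Pb = Ps − 39, where Ps is the price sellers receive.
On the curves, Pb = 454.25 - 1.25Q and Ps = 635/7 + (1/7)Q; the wedge Ps − Pb = 39 gives 635/7 + (1/7)Q − (454.25 - 1.25Q) = 39, so Q' = 289.
Then Pb = 454.25 − 1.25·289 = 93 and Ps = 635/7 + (1/7)·289 = 132.

Buyers pay 93; sellers receive 132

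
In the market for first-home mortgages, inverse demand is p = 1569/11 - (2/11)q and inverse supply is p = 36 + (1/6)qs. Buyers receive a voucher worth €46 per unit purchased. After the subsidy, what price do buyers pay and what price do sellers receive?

Pre-subsidy: 1569/11 - (2/11)q = 36 + (1/6)q gives q* = 306 and p* = 87.
With the rebate, buyers effectively pay pb = ps − 46, where ps is the price sellers receive.
On the curves, pb = 1569/11 - (2/11)q and ps = 36 + (1/6)q; the wedge ps − pb = 46 gives 36 + (1/6)q − (1569/11 - (2/11)q) = 46, so q' = 438.
Then pb = 1569/11 − (2/11)·438 = 63 and ps = 36 + (1/6)·438 = 109.

Buyers pay €63; sellers receive €109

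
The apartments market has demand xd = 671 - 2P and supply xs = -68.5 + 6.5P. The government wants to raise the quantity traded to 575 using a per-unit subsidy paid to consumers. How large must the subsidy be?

At x = 575, invert demand for the buyer price: Pb = (671 − 575)/2 = 48; invert supply for the seller price: Ps = (575 − (-68.5))/6.5 = 99.
The subsidy must fill the gap: s = Ps − Pb = 99 − 48 = 51.

Required subsidy s = 51 per unit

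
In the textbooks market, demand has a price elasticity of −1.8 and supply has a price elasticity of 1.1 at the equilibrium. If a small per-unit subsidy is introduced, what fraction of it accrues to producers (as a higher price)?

For a small subsidy around the equilibrium, the benefit split depends on the relative slopes, which at a point are proportional to the elasticities.
Buyer share = εs/(εs + |εd|) = 1.1/(1.1 + 1.8) = 11/29; seller share = |εd|/(εs + |εd|) = 18/29.
So producers capture 18/29 of the subsidy.

Producer share = 18/29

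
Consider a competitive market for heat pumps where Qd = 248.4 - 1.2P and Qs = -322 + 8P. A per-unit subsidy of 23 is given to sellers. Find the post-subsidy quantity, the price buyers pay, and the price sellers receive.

Q' = 198; buyers pay 42; sellers receive 65

Pre-subsidy: 248.4 - 1.2P = -322 + 8P gives P* = 62, Q* = 174.
With the subsidy, sellers receive Ps = Pb + 23 for each unit, where Pb is the price buyers pay.
Supply in terms of Pb becomes Qs = -322 + 8(Pb + 23) = -138 + 8Pb. Setting this equal to demand: 248.4 - 1.2Pb = -138 + 8Pb, so Pb = 42.
Sellers receive Ps = 42 + 23 = 65; Q' = 248.4 − 1.2·42 = 198.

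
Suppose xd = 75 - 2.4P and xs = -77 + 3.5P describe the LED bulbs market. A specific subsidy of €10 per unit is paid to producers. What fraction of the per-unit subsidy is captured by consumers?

Consumer share = 35/59

Pre-subsidy: 75 - 2.4P = -77 + 3.5P gives P* = 1520/59, x* = 777/59.
With the subsidy, sellers receive Ps = Pb + 10 for each unit, where Pb is the price buyers pay.
Supply in terms of Pb becomes xs = -77 + 3.5(Pb + 10) = -42 + 3.5Pb. Setting this equal to demand: 75 - 2.4Pb = -42 + 3.5Pb, so Pb = 1170/59.
Sellers receive Ps = 1170/59 + 10 = 1760/59; x' = 75 − 2.4·(1170/59) = 1617/59.
Buyers' price falls by P* − Pb = 1520/59 − 1170/59 = 350/59; sellers' price rises by Ps − P* = 1760/59 − 1520/59 = 240/59.
So consumers capture (350/59)/10 = 35/59 of each unit of subsidy.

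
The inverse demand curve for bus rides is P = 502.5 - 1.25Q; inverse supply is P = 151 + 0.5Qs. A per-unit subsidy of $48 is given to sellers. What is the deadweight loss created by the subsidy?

Deadweight loss = 4608/7

Pre-subsidy: 502.5 - 1.25Q = 151 + 0.5Q gives Q* = 1406/7 and P* = 1760/7.
With the subsidy, sellers receive Ps = Pb + 48 for each unit, where Pb is the price buyers pay.
On the curves, Pb = 502.5 - 1.25Q and Ps = 151 + 0.5Q; the wedge Ps − Pb = 48 gives 151 + 0.5Q − (502.5 - 1.25Q) = 48, so Q' = 1598/7.
Then Pb = 502.5 − 1.25·(1598/7) = 1520/7 and Ps = 151 + 0.5·(1598/7) = 1856/7.
The subsidy expands output by 1598/7 − 1406/7 = 192/7 past the efficient level; on those units the gap between marginal cost and willingness to pay runs from 0 up to 48.
DWL = ½ × 48 × 192/7 = 4608/7.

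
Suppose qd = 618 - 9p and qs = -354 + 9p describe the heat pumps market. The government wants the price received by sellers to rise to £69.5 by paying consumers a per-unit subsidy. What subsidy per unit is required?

At a seller price of 69.5, quantity supplied is -354 + 9·69.5 = 271.5.
Buyers absorb 271.5 only when they pay pb with 618 − 9·pb = 271.5, i.e. pb = 38.5.
s = ps − pb = 69.5 − 38.5 = 31.

Required subsidy s = £31 per unit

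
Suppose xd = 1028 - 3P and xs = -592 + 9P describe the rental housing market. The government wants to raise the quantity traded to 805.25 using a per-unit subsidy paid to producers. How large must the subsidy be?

At x = 805.25, invert demand for the buyer price: Pb = (1028 − 805.25)/3 = 74.25; invert supply for the seller price: Ps = (805.25 − (-592))/9 = 155.25.
The subsidy must fill the gap: s = Ps − Pb = 155.25 − 74.25 = 81.

Required subsidy s = 81 per unit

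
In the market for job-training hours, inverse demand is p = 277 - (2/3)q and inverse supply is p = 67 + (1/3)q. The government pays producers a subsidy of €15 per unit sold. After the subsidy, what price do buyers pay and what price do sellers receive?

Pre-subsidy: 277 - (2/3)q = 67 + (1/3)q gives q* = 210 and p* = 137.
With the subsidy, sellers receive ps = pb + 15 for each unit, where pb is the price buyers pay.
On the curves, pb = 277 - (2/3)q and ps = 67 + (1/3)q; the wedge ps − pb = 15 gives 67 + (1/3)q − (277 - (2/3)q) = 15, so q' = 225.
Then pb = 277 − (2/3)·225 = 127 and ps = 67 + (1/3)·225 = 142.

Buyers pay €127; sellers receive €142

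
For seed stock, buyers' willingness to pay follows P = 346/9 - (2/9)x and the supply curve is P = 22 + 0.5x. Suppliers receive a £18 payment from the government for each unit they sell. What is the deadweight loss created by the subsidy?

Pre-subsidy: 346/9 - (2/9)x = 22 + 0.5x gives x* = 296/13 and P* = 434/13.
With the subsidy, sellers receive Ps = Pb + 18 for each unit, where Pb is the price buyers pay.
On the curves, Pb = 346/9 - (2/9)x and Ps = 22 + 0.5x; the wedge Ps − Pb = 18 gives 22 + 0.5x − (346/9 - (2/9)x) = 18, so x' = 620/13.
Then Pb = 346/9 − (2/9)·(620/13) = 362/13 and Ps = 22 + 0.5·(620/13) = 596/13.
The subsidy expands output by 620/13 − 296/13 = 324/13 past the efficient level; on those units the gap between marginal cost and willingness to pay runs from 0 up to 18.
DWL = ½ × 18 × 324/13 = 2916/13.

Deadweight loss = 2916/13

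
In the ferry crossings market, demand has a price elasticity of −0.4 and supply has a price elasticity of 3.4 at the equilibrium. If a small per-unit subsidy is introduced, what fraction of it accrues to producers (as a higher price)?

For a small subsidy around the equilibrium, the benefit split depends on the relative slopes, which at a point are proportional to the elasticities.
Buyer share = εs/(εs + |εd|) = 3.4/(3.4 + 0.4) = 17/19; seller share = |εd|/(εs + |εd|) = 2/19.
So producers capture 2/19 of the subsidy.

Producer share = 2/19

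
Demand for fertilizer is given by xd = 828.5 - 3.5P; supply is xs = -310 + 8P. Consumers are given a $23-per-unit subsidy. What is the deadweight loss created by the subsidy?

Deadweight loss = $644

Pre-subsidy: 828.5 - 3.5P = -310 + 8P gives P* = 99, x* = 482.
With the rebate, buyers effectively pay Pb = Ps − 23, where Ps is the price sellers receive.
Demand in terms of Ps becomes xd = 828.5 − 3.5(Ps − 23) = 909 - 3.5Ps. Setting this equal to supply: 909 - 3.5Ps = -310 + 8Ps, so Ps = 106.
Buyers pay Pb = 106 − 23 = 83; x' = -310 + 8·106 = 538.
The subsidy expands output by 538 − 482 = 56 past the efficient level; on those units the gap between marginal cost and willingness to pay runs from 0 up to 23.
DWL = ½ × 23 × 56 = 644.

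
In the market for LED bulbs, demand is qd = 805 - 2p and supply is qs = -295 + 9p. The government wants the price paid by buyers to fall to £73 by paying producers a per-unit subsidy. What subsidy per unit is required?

At a buyer price of 73, quantity demanded is 805 − 2·73 = 659.
Sellers supply 659 only when they receive ps with -295 + 9·ps = 659, i.e. ps = 106.
s = ps − pb = 106 − 73 = 33.

Required subsidy s = £33 per unit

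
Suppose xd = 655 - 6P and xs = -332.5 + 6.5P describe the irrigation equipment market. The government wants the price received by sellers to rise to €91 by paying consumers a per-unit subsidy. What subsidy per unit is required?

Required subsidy s = €25 per unit

At a seller price of 91, quantity supplied is -332.5 + 6.5·91 = 259.
Buyers absorb 259 only when they pay Pb with 655 − 6·Pb = 259, i.e. Pb = 66.
s = Ps − Pb = 91 − 66 = 25.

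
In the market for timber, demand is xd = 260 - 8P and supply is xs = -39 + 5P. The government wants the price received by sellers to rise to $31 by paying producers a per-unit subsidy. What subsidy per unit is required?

Required subsidy s = $13 per unit

At a seller price of 31, quantity supplied is -39 + 5·31 = 116.
Buyers absorb 116 only when they pay Pb with 260 − 8·Pb = 116, i.e. Pb = 18.
s = Ps − Pb = 31 − 18 = 13.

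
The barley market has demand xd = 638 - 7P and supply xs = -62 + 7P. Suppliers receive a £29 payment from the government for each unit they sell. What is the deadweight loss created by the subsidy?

Deadweight loss = £1471.75

Pre-subsidy: 638 - 7P = -62 + 7P gives P* = 50, x* = 288.
With the subsidy, sellers receive Ps = Pb + 29 for each unit, where Pb is the price buyers pay.
Supply in terms of Pb becomes xs = -62 + 7(Pb + 29) = 141 + 7Pb. Setting this equal to demand: 638 - 7Pb = 141 + 7Pb, so Pb = 35.5.
Sellers receive Ps = 35.5 + 29 = 64.5; x' = 638 − 7·35.5 = 389.5.
The subsidy expands output by 389.5 − 288 = 101.5 past the efficient level; on those units the gap between marginal cost and willingness to pay runs from 0 up to 29.
DWL = ½ × 29 × 101.5 = 1471.75.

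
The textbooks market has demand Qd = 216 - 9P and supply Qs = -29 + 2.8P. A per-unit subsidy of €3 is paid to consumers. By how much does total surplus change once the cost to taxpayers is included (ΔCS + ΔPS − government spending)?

Pre-subsidy: 216 - 9P = -29 + 2.8P gives P* = 1225/59, Q* = 1719/59.
With the rebate, buyers effectively pay Pb = Ps − 3, where Ps is the price sellers receive.
Demand in terms of Ps becomes Qd = 216 − 9(Ps − 3) = 243 - 9Ps. Setting this equal to supply: 243 - 9Ps = -29 + 2.8Ps, so Ps = 1360/59.
Buyers pay Pb = 1360/59 − 3 = 1183/59; Q' = -29 + 2.8·(1360/59) = 2097/59.
ΔCS = ½(1719/59 + 2097/59)(1225/59 − 1183/59) = 80136/3481; ΔPS = ½(1719/59 + 2097/59)(1360/59 − 1225/59) = 257580/3481.
Government spending = 3 × 2097/59 = 6291/59.
Net change = 80136/3481 + 257580/3481 − 6291/59 = -567/59. The loss equals the DWL triangle ½·3·378/59.

Net change in total surplus = -567/59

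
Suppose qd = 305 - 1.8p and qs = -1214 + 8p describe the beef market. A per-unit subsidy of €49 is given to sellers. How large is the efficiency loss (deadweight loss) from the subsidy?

Pre-subsidy: 305 - 1.8p = -1214 + 8p gives p* = 155, q* = 26.
With the subsidy, sellers receive ps = pb + 49 for each unit, where pb is the price buyers pay.
Supply in terms of pb becomes qs = -1214 + 8(pb + 49) = -822 + 8pb. Setting this equal to demand: 305 - 1.8pb = -822 + 8pb, so pb = 115.
Sellers receive ps = 115 + 49 = 164; q' = 305 − 1.8·115 = 98.
The subsidy expands output by 98 − 26 = 72 past the efficient level; on those units the gap between marginal cost and willingness to pay runs from 0 up to 49.
DWL = ½ × 49 × 72 = 1764.

Deadweight loss = €1764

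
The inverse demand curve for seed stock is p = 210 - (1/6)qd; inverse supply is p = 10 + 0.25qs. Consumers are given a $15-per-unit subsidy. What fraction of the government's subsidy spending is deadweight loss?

Pre-subsidy: 210 - (1/6)q = 10 + 0.25q gives q* = 480 and p* = 130.
With the rebate, buyers effectively pay pb = ps − 15, where ps is the price sellers receive.
On the curves, pb = 210 - (1/6)q and ps = 10 + 0.25q; the wedge ps − pb = 15 gives 10 + 0.25q − (210 - (1/6)q) = 15, so q' = 516.
Then pb = 210 − (1/6)·516 = 124 and ps = 10 + 0.25·516 = 139.
ΔCS = ½(480 + 516)(130 − 124) = 2988; ΔPS = ½(480 + 516)(139 − 130) = 4482.
Government spending = 15 × 516 = 7740.
DWL = ½ × 15 × (516 − 480) = 270; fraction = 270 / 7740 = 3/86.

DWL / government spending = 3/86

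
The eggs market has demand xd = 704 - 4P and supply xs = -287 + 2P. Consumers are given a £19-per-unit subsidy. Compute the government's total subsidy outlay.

Pre-subsidy: 704 - 4P = -287 + 2P gives P* = 991/6, x* = 130/3.
With the rebate, buyers effectively pay Pb = Ps − 19, where Ps is the price sellers receive.
Demand in terms of Ps becomes xd = 704 − 4(Ps − 19) = 780 - 4Ps. Setting this equal to supply: 780 - 4Ps = -287 + 2Ps, so Ps = 1067/6.
Buyers pay Pb = 1067/6 − 19 = 953/6; x' = -287 + 2·(1067/6) = 206/3.
Government outlay = subsidy × quantity = 19 × 206/3 = 3914/3.

Government cost = 3914/3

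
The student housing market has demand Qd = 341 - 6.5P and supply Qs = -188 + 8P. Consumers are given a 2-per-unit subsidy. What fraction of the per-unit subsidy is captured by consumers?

Pre-subsidy: 341 - 6.5P = -188 + 8P gives P* = 1058/29, Q* = 3012/29.
With the rebate, buyers effectively pay Pb = Ps − 2, where Ps is the price sellers receive.
Demand in terms of Ps becomes Qd = 341 − 6.5(Ps − 2) = 354 - 6.5Ps. Setting this equal to supply: 354 - 6.5Ps = -188 + 8Ps, so Ps = 1084/29.
Buyers pay Pb = 1084/29 − 2 = 1026/29; Q' = -188 + 8·(1084/29) = 3220/29.
Buyers' price falls by P* − Pb = 1058/29 − 1026/29 = 32/29; sellers' price rises by Ps − P* = 1084/29 − 1058/29 = 26/29.
So consumers capture (32/29)/2 = 16/29 of each unit of subsidy.

Consumer share = 16/29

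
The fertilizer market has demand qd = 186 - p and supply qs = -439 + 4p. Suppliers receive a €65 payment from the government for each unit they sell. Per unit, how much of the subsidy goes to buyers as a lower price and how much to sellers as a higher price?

Pre-subsidy: 186 - p = -439 + 4p gives p* = 125, q* = 61.
With the subsidy, sellers receive ps = pb + 65 for each unit, where pb is the price buyers pay.
Supply in terms of pb becomes qs = -439 + 4(pb + 65) = -179 + 4pb. Setting this equal to demand: 186 - pb = -179 + 4pb, so pb = 73.
Sellers receive ps = 73 + 65 = 138; q' = 186 − 1·73 = 113.
Buyers' price falls by p* − pb = 125 − 73 = 52; sellers' price rises by ps − p* = 138 − 125 = 13.

Buyers gain €52 per unit; sellers gain €13 per unit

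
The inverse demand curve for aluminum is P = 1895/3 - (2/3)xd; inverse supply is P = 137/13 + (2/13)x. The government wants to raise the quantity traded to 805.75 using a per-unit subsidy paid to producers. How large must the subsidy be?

At x = 805.75, from the demand curve buyers pay Pb = 1895/3 − (2/3)·805.75 = 94.5; from the supply curve sellers need Ps = 137/13 + (2/13)·805.75 = 134.5.
The subsidy must fill the gap: s = Ps − Pb = 134.5 − 94.5 = 40.

Required subsidy s = 40 per unit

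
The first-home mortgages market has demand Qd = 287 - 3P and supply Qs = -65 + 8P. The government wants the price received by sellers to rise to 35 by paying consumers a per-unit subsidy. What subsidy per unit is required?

At a seller price of 35, quantity supplied is -65 + 8·35 = 215.
Buyers absorb 215 only when they pay Pb with 287 − 3·Pb = 215, i.e. Pb = 24.
s = Ps − Pb = 35 − 24 = 11.

Required subsidy s = 11 per unit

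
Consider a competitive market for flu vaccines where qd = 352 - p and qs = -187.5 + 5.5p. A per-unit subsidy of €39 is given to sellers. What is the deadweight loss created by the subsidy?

Deadweight loss = €643.5

Pre-subsidy: 352 - p = -187.5 + 5.5p gives p* = 83, q* = 269.
With the subsidy, sellers receive ps = pb + 39 for each unit, where pb is the price buyers pay.
Supply in terms of pb becomes qs = -187.5 + 5.5(pb + 39) = 27 + 5.5pb. Setting this equal to demand: 352 - pb = 27 + 5.5pb, so pb = 50.
Sellers receive ps = 50 + 39 = 89; q' = 352 − 1·50 = 302.
The subsidy expands output by 302 − 269 = 33 past the efficient level; on those units the gap between marginal cost and willingness to pay runs from 0 up to 39.
DWL = ½ × 39 × 33 = 643.5.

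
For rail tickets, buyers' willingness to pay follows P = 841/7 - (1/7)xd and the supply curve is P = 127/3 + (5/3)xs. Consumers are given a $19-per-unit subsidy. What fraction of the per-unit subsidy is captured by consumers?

Pre-subsidy: 841/7 - (1/7)x = 127/3 + (5/3)x gives x* = 43 and P* = 114.
With the rebate, buyers effectively pay Pb = Ps − 19, where Ps is the price sellers receive.
On the curves, Pb = 841/7 - (1/7)x and Ps = 127/3 + (5/3)x; the wedge Ps − Pb = 19 gives 127/3 + (5/3)x − (841/7 - (1/7)x) = 19, so x' = 53.5.
Then Pb = 841/7 − (1/7)·53.5 = 112.5 and Ps = 127/3 + (5/3)·53.5 = 131.5.
Buyers' price falls by P* − Pb = 114 − 112.5 = 1.5; sellers' price rises by Ps − P* = 131.5 − 114 = 17.5.
So consumers capture 1.5/19 = 3/38 of each unit of subsidy.

Consumer share = 3/38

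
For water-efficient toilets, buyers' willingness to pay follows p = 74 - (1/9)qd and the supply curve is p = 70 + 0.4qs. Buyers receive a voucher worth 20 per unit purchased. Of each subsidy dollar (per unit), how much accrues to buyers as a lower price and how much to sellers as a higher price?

Buyers gain 100/23 per unit; sellers gain 360/23 per unit

Pre-subsidy: 74 - (1/9)q = 70 + 0.4q gives q* = 180/23 and p* = 1682/23.
With the rebate, buyers effectively pay pb = ps − 20, where ps is the price sellers receive.
On the curves, pb = 74 - (1/9)q and ps = 70 + 0.4q; the wedge ps − pb = 20 gives 70 + 0.4q − (74 - (1/9)q) = 20, so q' = 1080/23.
Then pb = 74 − (1/9)·(1080/23) = 1582/23 and ps = 70 + 0.4·(1080/23) = 2042/23.
Buyers' price falls by p* − pb = 1682/23 − 1582/23 = 100/23; sellers' price rises by ps − p* = 2042/23 − 1682/23 = 360/23.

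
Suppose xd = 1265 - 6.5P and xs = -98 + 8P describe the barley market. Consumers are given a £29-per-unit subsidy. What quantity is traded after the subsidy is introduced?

x' = 758

Pre-subsidy: 1265 - 6.5P = -98 + 8P gives P* = 94, x* = 654.
With the rebate, buyers effectively pay Pb = Ps − 29, where Ps is the price sellers receive.
Demand in terms of Ps becomes xd = 1265 − 6.5(Ps − 29) = 1453.5 - 6.5Ps. Setting this equal to supply: 1453.5 - 6.5Ps = -98 + 8Ps, so Ps = 107.
Buyers pay Pb = 107 − 29 = 78; x' = -98 + 8·107 = 758.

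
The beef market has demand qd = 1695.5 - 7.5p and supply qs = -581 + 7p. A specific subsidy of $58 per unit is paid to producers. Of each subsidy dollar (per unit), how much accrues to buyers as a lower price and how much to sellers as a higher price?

Buyers gain $28 per unit; sellers gain $30 per unit

Pre-subsidy: 1695.5 - 7.5p = -581 + 7p gives p* = 157, q* = 518.
With the subsidy, sellers receive ps = pb + 58 for each unit, where pb is the price buyers pay.
Supply in terms of pb becomes qs = -581 + 7(pb + 58) = -175 + 7pb. Setting this equal to demand: 1695.5 - 7.5pb = -175 + 7pb, so pb = 129.
Sellers receive ps = 129 + 58 = 187; q' = 1695.5 − 7.5·129 = 728.
Buyers' price falls by p* − pb = 157 − 129 = 28; sellers' price rises by ps − p* = 187 − 157 = 30.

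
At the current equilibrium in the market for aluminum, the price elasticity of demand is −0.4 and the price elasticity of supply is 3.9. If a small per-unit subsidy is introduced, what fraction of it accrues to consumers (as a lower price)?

Consumer share = 39/43

For a small subsidy around the equilibrium, the benefit split depends on the relative slopes, which at a point are proportional to the elasticities.
Buyer share = εs/(εs + |εd|) = 3.9/(3.9 + 0.4) = 39/43; seller share = |εd|/(εs + |εd|) = 4/43.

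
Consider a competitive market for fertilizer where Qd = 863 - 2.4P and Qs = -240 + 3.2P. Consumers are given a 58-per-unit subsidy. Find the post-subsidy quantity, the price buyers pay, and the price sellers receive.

Q' = 16444/35; buyers pay 4587/28; sellers receive 6211/28

Pre-subsidy: 863 - 2.4P = -240 + 3.2P gives P* = 5515/28, Q* = 2732/7.
With the rebate, buyers effectively pay Pb = Ps − 58, where Ps is the price sellers receive.
Demand in terms of Ps becomes Qd = 863 − 2.4(Ps − 58) = 1002.2 - 2.4Ps. Setting this equal to supply: 1002.2 - 2.4Ps = -240 + 3.2Ps, so Ps = 6211/28.
Buyers pay Pb = 6211/28 − 58 = 4587/28; Q' = -240 + 3.2·(6211/28) = 16444/35.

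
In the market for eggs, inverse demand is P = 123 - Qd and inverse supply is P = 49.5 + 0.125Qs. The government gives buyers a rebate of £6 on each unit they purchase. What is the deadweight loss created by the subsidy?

Deadweight loss = £16

Pre-subsidy: 123 - Q = 49.5 + 0.125Q gives Q* = 196/3 and P* = 173/3.
With the rebate, buyers effectively pay Pb = Ps − 6, where Ps is the price sellers receive.
On the curves, Pb = 123 - Q and Ps = 49.5 + 0.125Q; the wedge Ps − Pb = 6 gives 49.5 + 0.125Q − (123 - Q) = 6, so Q' = 212/3.
Then Pb = 123 − 1·(212/3) = 157/3 and Ps = 49.5 + 0.125·(212/3) = 175/3.
The subsidy expands output by 212/3 − 196/3 = 16/3 past the efficient level; on those units the gap between marginal cost and willingness to pay runs from 0 up to 6.
DWL = ½ × 6 × 16/3 = 16.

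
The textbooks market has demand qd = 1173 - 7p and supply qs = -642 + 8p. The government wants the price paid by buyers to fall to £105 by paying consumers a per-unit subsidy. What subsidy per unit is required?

Required subsidy s = £30 per unit

At a buyer price of 105, quantity demanded is 1173 − 7·105 = 438.
Sellers supply 438 only when they receive ps with -642 + 8·ps = 438, i.e. ps = 135.
s = ps − pb = 135 − 105 = 30.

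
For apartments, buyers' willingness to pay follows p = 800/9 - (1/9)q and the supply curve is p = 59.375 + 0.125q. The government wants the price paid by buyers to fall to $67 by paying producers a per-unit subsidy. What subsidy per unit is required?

Required subsidy s = $17 per unit

At a buyer price of 67, quantity demanded is 800 − 9·67 = 197.
Sellers supply 197 only when they receive ps = 59.375 + 0.125·197 = 84.
s = ps − pb = 84 − 67 = 17.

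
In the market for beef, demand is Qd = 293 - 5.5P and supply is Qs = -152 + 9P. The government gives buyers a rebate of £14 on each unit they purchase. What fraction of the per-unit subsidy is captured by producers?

Producer share = 11/29

Pre-subsidy: 293 - 5.5P = -152 + 9P gives P* = 890/29, Q* = 3602/29.
With the rebate, buyers effectively pay Pb = Ps − 14, where Ps is the price sellers receive.
Demand in terms of Ps becomes Qd = 293 − 5.5(Ps − 14) = 370 - 5.5Ps. Setting this equal to supply: 370 - 5.5Ps = -152 + 9Ps, so Ps = 36.
Buyers pay Pb = 36 − 14 = 22; Q' = -152 + 9·36 = 172.
Buyers' price falls by P* − Pb = 890/29 − 22 = 252/29; sellers' price rises by Ps − P* = 36 − 890/29 = 154/29.
So producers capture (154/29)/14 = 11/29 of each unit of subsidy.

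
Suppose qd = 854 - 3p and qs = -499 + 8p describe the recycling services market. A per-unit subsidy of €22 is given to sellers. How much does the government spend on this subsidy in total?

Government cost = €11726

Pre-subsidy: 854 - 3p = -499 + 8p gives p* = 123, q* = 485.
With the subsidy, sellers receive ps = pb + 22 for each unit, where pb is the price buyers pay.
Supply in terms of pb becomes qs = -499 + 8(pb + 22) = -323 + 8pb. Setting this equal to demand: 854 - 3pb = -323 + 8pb, so pb = 107.
Sellers receive ps = 107 + 22 = 129; q' = 854 − 3·107 = 533.
Government outlay = subsidy × quantity = 22 × 533 = 11726.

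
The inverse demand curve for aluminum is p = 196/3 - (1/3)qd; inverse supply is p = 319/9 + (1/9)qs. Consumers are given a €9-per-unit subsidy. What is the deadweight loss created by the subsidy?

Pre-subsidy: 196/3 - (1/3)q = 319/9 + (1/9)q gives q* = 67.25 and p* = 515/12.
With the rebate, buyers effectively pay pb = ps − 9, where ps is the price sellers receive.
On the curves, pb = 196/3 - (1/3)q and ps = 319/9 + (1/9)q; the wedge ps − pb = 9 gives 319/9 + (1/9)q − (196/3 - (1/3)q) = 9, so q' = 87.5.
Then pb = 196/3 − (1/3)·87.5 = 217/6 and ps = 319/9 + (1/9)·87.5 = 271/6.
The subsidy expands output by 87.5 − 67.25 = 20.25 past the efficient level; on those units the gap between marginal cost and willingness to pay runs from 0 up to 9.
DWL = ½ × 9 × 20.25 = 91.125.

Deadweight loss = €91.125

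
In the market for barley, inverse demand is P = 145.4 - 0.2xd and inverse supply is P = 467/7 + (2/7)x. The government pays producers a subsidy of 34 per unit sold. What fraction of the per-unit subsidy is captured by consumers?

Consumer share = 7/17

Pre-subsidy: 145.4 - 0.2x = 467/7 + (2/7)x gives x* = 162 and P* = 113.
With the subsidy, sellers receive Ps = Pb + 34 for each unit, where Pb is the price buyers pay.
On the curves, Pb = 145.4 - 0.2x and Ps = 467/7 + (2/7)x; the wedge Ps − Pb = 34 gives 467/7 + (2/7)x − (145.4 - 0.2x) = 34, so x' = 232.
Then Pb = 145.4 − 0.2·232 = 99 and Ps = 467/7 + (2/7)·232 = 133.
Buyers' price falls by P* − Pb = 113 − 99 = 14; sellers' price rises by Ps − P* = 133 − 113 = 20.
So consumers capture 14/34 = 7/17 of each unit of subsidy.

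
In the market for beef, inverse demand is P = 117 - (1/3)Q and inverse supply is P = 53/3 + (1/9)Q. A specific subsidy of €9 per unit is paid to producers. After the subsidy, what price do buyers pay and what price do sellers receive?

Buyers pay €35.75; sellers receive €44.75

Pre-subsidy: 117 - (1/3)Q = 53/3 + (1/9)Q gives Q* = 223.5 and P* = 42.5.
With the subsidy, sellers receive Ps = Pb + 9 for each unit, where Pb is the price buyers pay.
On the curves, Pb = 117 - (1/3)Q and Ps = 53/3 + (1/9)Q; the wedge Ps − Pb = 9 gives 53/3 + (1/9)Q − (117 - (1/3)Q) = 9, so Q' = 243.75.
Then Pb = 117 − (1/3)·243.75 = 35.75 and Ps = 53/3 + (1/9)·243.75 = 44.75.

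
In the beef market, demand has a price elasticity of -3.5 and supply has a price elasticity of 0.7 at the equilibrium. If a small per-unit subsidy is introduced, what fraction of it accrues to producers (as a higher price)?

Producer share = 5/6

For a small subsidy around the equilibrium, the benefit split depends on the relative slopes, which at a point are proportional to the elasticities.
Buyer share = εs/(εs + |εd|) = 0.7/(0.7 + 3.5) = 1/6; seller share = |εd|/(εs + |εd|) = 5/6.
So producers capture 5/6 of the subsidy.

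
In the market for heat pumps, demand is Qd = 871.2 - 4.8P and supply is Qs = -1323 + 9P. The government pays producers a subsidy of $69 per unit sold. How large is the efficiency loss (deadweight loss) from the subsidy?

Pre-subsidy: 871.2 - 4.8P = -1323 + 9P gives P* = 159, Q* = 108.
With the subsidy, sellers receive Ps = Pb + 69 for each unit, where Pb is the price buyers pay.
Supply in terms of Pb becomes Qs = -1323 + 9(Pb + 69) = -702 + 9Pb. Setting this equal to demand: 871.2 - 4.8Pb = -702 + 9Pb, so Pb = 114.
Sellers receive Ps = 114 + 69 = 183; Q' = 871.2 − 4.8·114 = 324.
The subsidy expands output by 324 − 108 = 216 past the efficient level; on those units the gap between marginal cost and willingness to pay runs from 0 up to 69.
DWL = ½ × 69 × 216 = 7452.

Deadweight loss = $7452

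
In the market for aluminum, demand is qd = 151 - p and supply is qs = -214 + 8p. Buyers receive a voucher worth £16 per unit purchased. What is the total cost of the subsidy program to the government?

Pre-subsidy: 151 - p = -214 + 8p gives p* = 365/9, q* = 994/9.
With the rebate, buyers effectively pay pb = ps − 16, where ps is the price sellers receive.
Demand in terms of ps becomes qd = 151 − 1(ps − 16) = 167 - ps. Setting this equal to supply: 167 - ps = -214 + 8ps, so ps = 127/3.
Buyers pay pb = 127/3 − 16 = 79/3; q' = -214 + 8·(127/3) = 374/3.
Government outlay = subsidy × quantity = 16 × 374/3 = 5984/3.

Government cost = 5984/3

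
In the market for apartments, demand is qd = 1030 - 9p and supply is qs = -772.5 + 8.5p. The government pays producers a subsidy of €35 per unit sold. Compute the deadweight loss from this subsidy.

Deadweight loss = €2677.5

Pre-subsidy: 1030 - 9p = -772.5 + 8.5p gives p* = 103, q* = 103.
With the subsidy, sellers receive ps = pb + 35 for each unit, where pb is the price buyers pay.
Supply in terms of pb becomes qs = -772.5 + 8.5(pb + 35) = -475 + 8.5pb. Setting this equal to demand: 1030 - 9pb = -475 + 8.5pb, so pb = 86.
Sellers receive ps = 86 + 35 = 121; q' = 1030 − 9·86 = 256.
The subsidy expands output by 256 − 103 = 153 past the efficient level; on those units the gap between marginal cost and willingness to pay runs from 0 up to 35.
DWL = ½ × 35 × 153 = 2677.5.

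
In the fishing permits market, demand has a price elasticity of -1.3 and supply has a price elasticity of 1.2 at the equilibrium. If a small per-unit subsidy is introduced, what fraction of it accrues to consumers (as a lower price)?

For a small subsidy around the equilibrium, the benefit split depends on the relative slopes, which at a point are proportional to the elasticities.
Buyer share = εs/(εs + |εd|) = 1.2/(1.2 + 1.3) = 0.48; seller share = |εd|/(εs + |εd|) = 0.52.

Consumer share = 0.48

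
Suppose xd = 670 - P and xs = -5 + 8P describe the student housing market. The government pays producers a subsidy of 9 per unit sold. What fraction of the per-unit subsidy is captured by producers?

Pre-subsidy: 670 - P = -5 + 8P gives P* = 75, x* = 595.
With the subsidy, sellers receive Ps = Pb + 9 for each unit, where Pb is the price buyers pay.
Supply in terms of Pb becomes xs = -5 + 8(Pb + 9) = 67 + 8Pb. Setting this equal to demand: 670 - Pb = 67 + 8Pb, so Pb = 67.
Sellers receive Ps = 67 + 9 = 76; x' = 670 − 1·67 = 603.
Buyers' price falls by P* − Pb = 75 − 67 = 8; sellers' price rises by Ps − P* = 76 − 75 = 1.
So producers capture 1/9 = 1/9 of each unit of subsidy.

Producer share = 1/9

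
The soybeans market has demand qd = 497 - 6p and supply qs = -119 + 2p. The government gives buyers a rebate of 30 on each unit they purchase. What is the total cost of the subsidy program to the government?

Government cost = 2400

Pre-subsidy: 497 - 6p = -119 + 2p gives p* = 77, q* = 35.
With the rebate, buyers effectively pay pb = ps − 30, where ps is the price sellers receive.
Demand in terms of ps becomes qd = 497 − 6(ps − 30) = 677 - 6ps. Setting this equal to supply: 677 - 6ps = -119 + 2ps, so ps = 99.5.
Buyers pay pb = 99.5 − 30 = 69.5; q' = -119 + 2·99.5 = 80.
Government outlay = subsidy × quantity = 30 × 80 = 2400.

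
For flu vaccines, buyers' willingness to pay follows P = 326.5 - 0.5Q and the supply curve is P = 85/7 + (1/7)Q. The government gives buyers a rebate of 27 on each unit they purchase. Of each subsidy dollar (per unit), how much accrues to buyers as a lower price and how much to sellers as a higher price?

Pre-subsidy: 326.5 - 0.5Q = 85/7 + (1/7)Q gives Q* = 489 and P* = 82.
With the rebate, buyers effectively pay Pb = Ps − 27, where Ps is the price sellers receive.
On the curves, Pb = 326.5 - 0.5Q and Ps = 85/7 + (1/7)Q; the wedge Ps − Pb = 27 gives 85/7 + (1/7)Q − (326.5 - 0.5Q) = 27, so Q' = 531.
Then Pb = 326.5 − 0.5·531 = 61 and Ps = 85/7 + (1/7)·531 = 88.
Buyers' price falls by P* − Pb = 82 − 61 = 21; sellers' price rises by Ps − P* = 88 − 82 = 6.

Buyers gain 21 per unit; sellers gain 6 per unit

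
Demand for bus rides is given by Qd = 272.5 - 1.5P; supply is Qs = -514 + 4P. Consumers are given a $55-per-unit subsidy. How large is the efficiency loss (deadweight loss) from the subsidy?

Pre-subsidy: 272.5 - 1.5P = -514 + 4P gives P* = 143, Q* = 58.
With the rebate, buyers effectively pay Pb = Ps − 55, where Ps is the price sellers receive.
Demand in terms of Ps becomes Qd = 272.5 − 1.5(Ps − 55) = 355 - 1.5Ps. Setting this equal to supply: 355 - 1.5Ps = -514 + 4Ps, so Ps = 158.
Buyers pay Pb = 158 − 55 = 103; Q' = -514 + 4·158 = 118.
The subsidy expands output by 118 − 58 = 60 past the efficient level; on those units the gap between marginal cost and willingness to pay runs from 0 up to 55.
DWL = ½ × 55 × 60 = 1650.

Deadweight loss = $1650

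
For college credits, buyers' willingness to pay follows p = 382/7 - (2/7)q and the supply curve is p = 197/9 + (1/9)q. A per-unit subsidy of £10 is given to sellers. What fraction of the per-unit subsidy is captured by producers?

Pre-subsidy: 382/7 - (2/7)q = 197/9 + (1/9)q gives q* = 82.36 and p* = 31.04.
With the subsidy, sellers receive ps = pb + 10 for each unit, where pb is the price buyers pay.
On the curves, pb = 382/7 - (2/7)q and ps = 197/9 + (1/9)q; the wedge ps − pb = 10 gives 197/9 + (1/9)q − (382/7 - (2/7)q) = 10, so q' = 107.56.
Then pb = 382/7 − (2/7)·107.56 = 23.84 and ps = 197/9 + (1/9)·107.56 = 33.84.
Buyers' price falls by p* − pb = 31.04 − 23.84 = 7.2; sellers' price rises by ps − p* = 33.84 − 31.04 = 2.8.
So producers capture 2.8/10 = 0.28 of each unit of subsidy.

Producer share = 0.28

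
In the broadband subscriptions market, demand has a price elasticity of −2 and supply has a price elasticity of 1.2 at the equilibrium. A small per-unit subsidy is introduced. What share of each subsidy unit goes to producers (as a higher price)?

Producer share = 0.625

For a small subsidy around the equilibrium, the benefit split depends on the relative slopes, which at a point are proportional to the elasticities.
Buyer share = εs/(εs + |εd|) = 1.2/(1.2 + 2) = 0.375; seller share = |εd|/(εs + |εd|) = 0.625.
So producers capture 0.625 of the subsidy.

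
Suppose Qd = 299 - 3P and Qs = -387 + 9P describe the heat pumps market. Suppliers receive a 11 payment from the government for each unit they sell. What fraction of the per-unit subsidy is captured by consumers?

Consumer share = 0.75

Pre-subsidy: 299 - 3P = -387 + 9P gives P* = 343/6, Q* = 127.5.
With the subsidy, sellers receive Ps = Pb + 11 for each unit, where Pb is the price buyers pay.
Supply in terms of Pb becomes Qs = -387 + 9(Pb + 11) = -288 + 9Pb. Setting this equal to demand: 299 - 3Pb = -288 + 9Pb, so Pb = 587/12.
Sellers receive Ps = 587/12 + 11 = 719/12; Q' = 299 − 3·(587/12) = 152.25.
Buyers' price falls by P* − Pb = 343/6 − 587/12 = 8.25; sellers' price rises by Ps − P* = 719/12 − 343/6 = 2.75.
So consumers capture 8.25/11 = 0.75 of each unit of subsidy.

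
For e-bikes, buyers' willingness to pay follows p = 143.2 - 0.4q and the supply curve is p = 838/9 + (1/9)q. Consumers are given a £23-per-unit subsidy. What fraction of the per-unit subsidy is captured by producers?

Pre-subsidy: 143.2 - 0.4q = 838/9 + (1/9)q gives q* = 98 and p* = 104.
With the rebate, buyers effectively pay pb = ps − 23, where ps is the price sellers receive.
On the curves, pb = 143.2 - 0.4q and ps = 838/9 + (1/9)q; the wedge ps − pb = 23 gives 838/9 + (1/9)q − (143.2 - 0.4q) = 23, so q' = 143.
Then pb = 143.2 − 0.4·143 = 86 and ps = 838/9 + (1/9)·143 = 109.
Buyers' price falls by p* − pb = 104 − 86 = 18; sellers' price rises by ps − p* = 109 − 104 = 5.
So producers capture 5/23 = 5/23 of each unit of subsidy.

Producer share = 5/23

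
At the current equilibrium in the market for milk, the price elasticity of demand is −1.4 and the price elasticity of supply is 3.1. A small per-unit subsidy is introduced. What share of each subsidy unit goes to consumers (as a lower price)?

Consumer share = 31/45

For a small subsidy around the equilibrium, the benefit split depends on the relative slopes, which at a point are proportional to the elasticities.
Buyer share = εs/(εs + |εd|) = 3.1/(3.1 + 1.4) = 31/45; seller share = |εd|/(εs + |εd|) = 14/45.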